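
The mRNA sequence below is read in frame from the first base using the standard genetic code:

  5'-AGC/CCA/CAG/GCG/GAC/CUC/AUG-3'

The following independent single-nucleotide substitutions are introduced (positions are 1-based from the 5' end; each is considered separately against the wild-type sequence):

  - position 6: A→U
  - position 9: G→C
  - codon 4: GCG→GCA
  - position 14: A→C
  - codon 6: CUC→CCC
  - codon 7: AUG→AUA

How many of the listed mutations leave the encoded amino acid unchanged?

Codon 2: CCA (Pro) → CCU (Pro) — synonymous.
Codon 3: CAG (Gln) → CAC (His) — missense.
Codon 4: GCG (Ala) → GCA (Ala) — synonymous.
Codon 5: GAC (Asp) → GCC (Ala) — missense.
Codon 6: CUC (Leu) → CCC (Pro) — missense.
Codon 7: AUG (Met) → AUA (Ile) — missense.
Synonymous: 2 of 6.

2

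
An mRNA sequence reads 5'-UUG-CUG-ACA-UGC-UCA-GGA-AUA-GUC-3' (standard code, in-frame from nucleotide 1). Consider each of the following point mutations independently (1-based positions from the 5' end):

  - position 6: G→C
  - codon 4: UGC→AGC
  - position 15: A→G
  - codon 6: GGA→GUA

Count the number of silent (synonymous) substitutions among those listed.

2

Codon 2: CUG (Leu) → CUC (Leu) — synonymous.
Codon 4: UGC (Cys) → AGC (Ser) — missense.
Codon 5: UCA (Ser) → UCG (Ser) — synonymous.
Codon 6: GGA (Gly) → GUA (Val) — missense.
Synonymous: 2 of 4.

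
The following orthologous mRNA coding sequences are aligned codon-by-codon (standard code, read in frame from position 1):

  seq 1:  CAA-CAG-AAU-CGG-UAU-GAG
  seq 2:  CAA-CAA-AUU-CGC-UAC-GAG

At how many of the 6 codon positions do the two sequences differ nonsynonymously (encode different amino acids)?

1

Codon 1: CAA Gln / CAA Gln — identical.
Codon 2: CAG Gln / CAA Gln — synonymous.
Codon 3: AAU Asn / AUU Ile — nonsynonymous.
Codon 4: CGG Arg / CGC Arg — synonymous.
Codon 5: UAU Tyr / UAC Tyr — synonymous.
Codon 6: GAG Glu / GAG Glu — identical.
Nonsynonymous differences: 1.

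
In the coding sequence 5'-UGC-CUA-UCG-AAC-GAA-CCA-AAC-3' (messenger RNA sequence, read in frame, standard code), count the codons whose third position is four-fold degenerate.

Codon 1 UGC (Cys): third position 2-fold.
Codon 2 CUA (Leu): third position 4-fold.
Codon 3 UCG (Ser): third position 4-fold.
Codon 4 AAC (Asn): third position 2-fold.
Codon 5 GAA (Glu): third position 2-fold.
Codon 6 CCA (Pro): third position 4-fold.
Codon 7 AAC (Asn): third position 2-fold.
Four-fold degenerate third positions: 3.

3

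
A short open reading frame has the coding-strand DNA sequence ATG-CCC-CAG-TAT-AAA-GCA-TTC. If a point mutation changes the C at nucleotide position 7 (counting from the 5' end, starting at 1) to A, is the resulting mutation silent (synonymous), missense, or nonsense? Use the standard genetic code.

missense

Position 7 falls in codon 3: CAG → Gln.
After the substitution the codon is AAG → Lys.
Gln ≠ Lys, so this is a missense mutation.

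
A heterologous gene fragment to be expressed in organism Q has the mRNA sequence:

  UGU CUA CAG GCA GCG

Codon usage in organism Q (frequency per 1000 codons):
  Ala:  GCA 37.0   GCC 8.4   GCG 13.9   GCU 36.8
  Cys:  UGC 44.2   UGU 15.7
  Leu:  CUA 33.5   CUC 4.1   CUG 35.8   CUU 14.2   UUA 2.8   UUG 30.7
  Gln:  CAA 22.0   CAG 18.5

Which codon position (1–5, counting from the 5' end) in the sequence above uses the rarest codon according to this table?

5

Codon 1 UGU (Cys): 15.7 per 1000.
Codon 2 CUA (Leu): 33.5 per 1000.
Codon 3 CAG (Gln): 18.5 per 1000.
Codon 4 GCA (Ala): 37.0 per 1000.
Codon 5 GCG (Ala): 13.9 per 1000.
Lowest frequency is 13.9 at codon 5.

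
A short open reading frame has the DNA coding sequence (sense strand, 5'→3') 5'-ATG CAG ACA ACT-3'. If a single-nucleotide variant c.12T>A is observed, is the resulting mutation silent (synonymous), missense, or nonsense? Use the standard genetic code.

silent

Position 12 falls in codon 4: ACT → Thr.
After the substitution the codon is ACA → Thr.
Both encode Thr, so the change is synonymous.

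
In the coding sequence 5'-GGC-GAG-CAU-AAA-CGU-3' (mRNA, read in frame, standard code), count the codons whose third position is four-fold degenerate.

Codon 1 GGC (Gly): third position 4-fold.
Codon 2 GAG (Glu): third position 2-fold.
Codon 3 CAU (His): third position 2-fold.
Codon 4 AAA (Lys): third position 2-fold.
Codon 5 CGU (Arg): third position 4-fold.
Four-fold degenerate third positions: 2.

2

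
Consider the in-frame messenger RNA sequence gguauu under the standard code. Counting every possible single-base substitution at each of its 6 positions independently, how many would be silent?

Codon 1 (GGU, Gly): 3 synonymous substitutions.
Codon 2 (AUU, Ile): 2 synonymous substitutions.
Total: 3 + 2 = 5.

5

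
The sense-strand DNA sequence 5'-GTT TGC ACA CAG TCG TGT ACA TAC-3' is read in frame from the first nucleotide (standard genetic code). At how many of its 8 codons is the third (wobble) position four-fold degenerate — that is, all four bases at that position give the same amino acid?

Codon 1 GTT (Val): third position 4-fold.
Codon 2 TGC (Cys): third position 2-fold.
Codon 3 ACA (Thr): third position 4-fold.
Codon 4 CAG (Gln): third position 2-fold.
Codon 5 TCG (Ser): third position 4-fold.
Codon 6 TGT (Cys): third position 2-fold.
Codon 7 ACA (Thr): third position 4-fold.
Codon 8 TAC (Tyr): third position 2-fold.
Four-fold degenerate third positions: 4.

4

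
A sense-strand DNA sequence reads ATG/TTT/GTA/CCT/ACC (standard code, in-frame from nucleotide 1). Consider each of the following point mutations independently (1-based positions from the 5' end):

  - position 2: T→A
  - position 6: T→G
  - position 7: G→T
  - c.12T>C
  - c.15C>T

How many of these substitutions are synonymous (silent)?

Codon 1: ATG (Met) → AAG (Lys) — missense.
Codon 2: TTT (Phe) → TTG (Leu) — missense.
Codon 3: GTA (Val) → TTA (Leu) — missense.
Codon 4: CCT (Pro) → CCC (Pro) — synonymous.
Codon 5: ACC (Thr) → ACT (Thr) — synonymous.
Synonymous: 2 of 5.

2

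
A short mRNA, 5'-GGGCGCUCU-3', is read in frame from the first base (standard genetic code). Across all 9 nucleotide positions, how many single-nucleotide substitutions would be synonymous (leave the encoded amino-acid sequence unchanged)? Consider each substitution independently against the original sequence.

Codon 1 (GGG, Gly): 3 synonymous substitutions.
Codon 2 (CGC, Arg): 3 synonymous substitutions.
Codon 3 (UCU, Ser): 3 synonymous substitutions.
Total: 3 + 3 + 3 = 9.

9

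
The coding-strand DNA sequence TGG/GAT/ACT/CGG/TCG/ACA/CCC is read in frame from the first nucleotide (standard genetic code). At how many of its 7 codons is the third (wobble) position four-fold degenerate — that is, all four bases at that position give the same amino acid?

Codon 1 TGG (Trp): third position 1-fold.
Codon 2 GAT (Asp): third position 2-fold.
Codon 3 ACT (Thr): third position 4-fold.
Codon 4 CGG (Arg): third position 4-fold.
Codon 5 TCG (Ser): third position 4-fold.
Codon 6 ACA (Thr): third position 4-fold.
Codon 7 CCC (Pro): third position 4-fold.
Four-fold degenerate third positions: 5.

5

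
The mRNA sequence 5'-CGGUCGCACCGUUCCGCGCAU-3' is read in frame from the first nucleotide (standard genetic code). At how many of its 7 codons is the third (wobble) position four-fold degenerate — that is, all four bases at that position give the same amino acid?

5

Codon 1 CGG (Arg): third position 4-fold.
Codon 2 UCG (Ser): third position 4-fold.
Codon 3 CAC (His): third position 2-fold.
Codon 4 CGU (Arg): third position 4-fold.
Codon 5 UCC (Ser): third position 4-fold.
Codon 6 GCG (Ala): third position 4-fold.
Codon 7 CAU (His): third position 2-fold.
Four-fold degenerate third positions: 5.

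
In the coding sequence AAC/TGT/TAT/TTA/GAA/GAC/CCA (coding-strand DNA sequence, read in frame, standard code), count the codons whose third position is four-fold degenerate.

1

Codon 1 AAC (Asn): third position 2-fold.
Codon 2 TGT (Cys): third position 2-fold.
Codon 3 TAT (Tyr): third position 2-fold.
Codon 4 TTA (Leu): third position 2-fold.
Codon 5 GAA (Glu): third position 2-fold.
Codon 6 GAC (Asp): third position 2-fold.
Codon 7 CCA (Pro): third position 4-fold.
Four-fold degenerate third positions: 1.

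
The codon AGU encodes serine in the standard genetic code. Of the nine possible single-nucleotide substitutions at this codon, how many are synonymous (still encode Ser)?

Position 1: none → 0 synonymous.
Position 2: none → 0 synonymous.
Position 3: AGC → 1 synonymous.
Total: 0 + 0 + 1 = 1.

1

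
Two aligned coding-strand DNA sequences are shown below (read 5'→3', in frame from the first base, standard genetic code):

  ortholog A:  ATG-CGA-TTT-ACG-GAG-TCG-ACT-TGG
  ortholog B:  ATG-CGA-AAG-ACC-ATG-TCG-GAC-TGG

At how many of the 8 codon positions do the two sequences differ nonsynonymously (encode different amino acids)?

Codon 1: ATG Met / ATG Met — identical.
Codon 2: CGA Arg / CGA Arg — identical.
Codon 3: TTT Phe / AAG Lys — nonsynonymous.
Codon 4: ACG Thr / ACC Thr — synonymous.
Codon 5: GAG Glu / ATG Met — nonsynonymous.
Codon 6: TCG Ser / TCG Ser — identical.
Codon 7: ACT Thr / GAC Asp — nonsynonymous.
Codon 8: TGG Trp / TGG Trp — identical.
Nonsynonymous differences: 3.

3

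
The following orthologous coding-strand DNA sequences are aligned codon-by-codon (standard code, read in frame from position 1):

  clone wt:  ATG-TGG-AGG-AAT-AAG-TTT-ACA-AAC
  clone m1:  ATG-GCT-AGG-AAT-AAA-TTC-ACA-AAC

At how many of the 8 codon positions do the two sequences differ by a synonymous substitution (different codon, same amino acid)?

2

Codon 1: ATG Met / ATG Met — identical.
Codon 2: TGG Trp / GCT Ala — nonsynonymous.
Codon 3: AGG Arg / AGG Arg — identical.
Codon 4: AAT Asn / AAT Asn — identical.
Codon 5: AAG Lys / AAA Lys — synonymous.
Codon 6: TTT Phe / TTC Phe — synonymous.
Codon 7: ACA Thr / ACA Thr — identical.
Codon 8: AAC Asn / AAC Asn — identical.
Synonymous differences: 2.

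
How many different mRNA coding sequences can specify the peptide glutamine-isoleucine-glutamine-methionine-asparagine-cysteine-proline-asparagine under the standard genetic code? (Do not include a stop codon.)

Gln: 2 codons.
Ile: 3 codons.
Gln: 2 codons.
Met: 1 codon.
Asn: 2 codons.
Cys: 2 codons.
Pro: 4 codons.
Asn: 2 codons.
2 × 3 × 2 × 1 × 2 × 2 × 4 × 2 = 384.

384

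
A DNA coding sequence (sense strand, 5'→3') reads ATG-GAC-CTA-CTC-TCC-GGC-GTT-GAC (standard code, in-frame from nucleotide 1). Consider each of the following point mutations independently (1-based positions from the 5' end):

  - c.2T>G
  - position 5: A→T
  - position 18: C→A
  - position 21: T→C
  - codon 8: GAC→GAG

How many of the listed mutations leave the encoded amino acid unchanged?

Codon 1: ATG (Met) → AGG (Arg) — missense.
Codon 2: GAC (Asp) → GTC (Val) — missense.
Codon 6: GGC (Gly) → GGA (Gly) — synonymous.
Codon 7: GTT (Val) → GTC (Val) — synonymous.
Codon 8: GAC (Asp) → GAG (Glu) — missense.
Synonymous: 2 of 5.

2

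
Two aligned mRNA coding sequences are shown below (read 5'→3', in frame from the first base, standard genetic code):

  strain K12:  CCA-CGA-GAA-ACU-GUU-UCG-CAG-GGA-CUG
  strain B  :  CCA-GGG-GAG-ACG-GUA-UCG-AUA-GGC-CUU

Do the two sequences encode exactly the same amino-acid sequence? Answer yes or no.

no

Codon 1: CCA Pro / CCA Pro — identical.
Codon 2: CGA Arg / GGG Gly — nonsynonymous.
Codon 3: GAA Glu / GAG Glu — synonymous.
Codon 4: ACU Thr / ACG Thr — synonymous.
Codon 5: GUU Val / GUA Val — synonymous.
Codon 6: UCG Ser / UCG Ser — identical.
Codon 7: CAG Gln / AUA Ile — nonsynonymous.
Codon 8: GGA Gly / GGC Gly — synonymous.
Codon 9: CUG Leu / CUU Leu — synonymous.
Nonsynonymous differences: 2 → different protein.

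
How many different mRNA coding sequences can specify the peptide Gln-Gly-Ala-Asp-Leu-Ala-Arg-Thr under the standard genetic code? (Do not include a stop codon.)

36864

Gln: 2 codons.
Gly: 4 codons.
Ala: 4 codons.
Asp: 2 codons.
Leu: 6 codons.
Ala: 4 codons.
Arg: 6 codons.
Thr: 4 codons.
2 × 4 × 4 × 2 × 6 × 4 × 6 × 4 = 36864.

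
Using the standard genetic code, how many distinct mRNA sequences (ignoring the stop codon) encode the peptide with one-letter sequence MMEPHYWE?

64

Met: 1 codon.
Met: 1 codon.
Glu: 2 codons.
Pro: 4 codons.
His: 2 codons.
Tyr: 2 codons.
Trp: 1 codon.
Glu: 2 codons.
1 × 1 × 2 × 4 × 2 × 2 × 1 × 2 = 64.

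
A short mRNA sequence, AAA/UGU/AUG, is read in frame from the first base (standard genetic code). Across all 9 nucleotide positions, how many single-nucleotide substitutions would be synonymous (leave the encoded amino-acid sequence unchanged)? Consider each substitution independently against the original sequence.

2

Codon 1 (AAA, Lys): 1 synonymous substitution.
Codon 2 (UGU, Cys): 1 synonymous substitution.
Codon 3 (AUG, Met): 0 synonymous substitutions.
Total: 1 + 1 + 0 = 2.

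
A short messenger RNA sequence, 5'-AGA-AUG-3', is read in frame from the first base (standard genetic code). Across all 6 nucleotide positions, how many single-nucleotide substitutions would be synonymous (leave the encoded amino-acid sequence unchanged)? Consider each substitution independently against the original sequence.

2

Codon 1 (AGA, Arg): 2 synonymous substitutions.
Codon 2 (AUG, Met): 0 synonymous substitutions.
Total: 2 + 0 = 2.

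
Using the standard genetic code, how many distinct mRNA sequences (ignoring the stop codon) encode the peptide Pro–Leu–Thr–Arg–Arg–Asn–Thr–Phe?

Pro: 4 codons.
Leu: 6 codons.
Thr: 4 codons.
Arg: 6 codons.
Arg: 6 codons.
Asn: 2 codons.
Thr: 4 codons.
Phe: 2 codons.
4 × 6 × 4 × 6 × 6 × 2 × 4 × 2 = 55296.

55296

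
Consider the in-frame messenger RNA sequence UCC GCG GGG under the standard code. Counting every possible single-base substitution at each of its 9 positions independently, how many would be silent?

9

Codon 1 (UCC, Ser): 3 synonymous substitutions.
Codon 2 (GCG, Ala): 3 synonymous substitutions.
Codon 3 (GGG, Gly): 3 synonymous substitutions.
Total: 3 + 3 + 3 = 9.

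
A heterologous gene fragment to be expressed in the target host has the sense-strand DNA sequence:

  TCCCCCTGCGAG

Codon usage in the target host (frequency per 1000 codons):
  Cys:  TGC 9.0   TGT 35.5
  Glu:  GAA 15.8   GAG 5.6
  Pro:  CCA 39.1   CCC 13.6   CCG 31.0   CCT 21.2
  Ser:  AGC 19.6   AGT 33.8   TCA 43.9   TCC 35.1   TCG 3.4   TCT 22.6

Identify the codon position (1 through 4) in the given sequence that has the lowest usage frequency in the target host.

4

Codon 1 TCC (Ser): 35.1 per 1000.
Codon 2 CCC (Pro): 13.6 per 1000.
Codon 3 TGC (Cys): 9.0 per 1000.
Codon 4 GAG (Glu): 5.6 per 1000.
Lowest frequency is 5.6 at codon 4.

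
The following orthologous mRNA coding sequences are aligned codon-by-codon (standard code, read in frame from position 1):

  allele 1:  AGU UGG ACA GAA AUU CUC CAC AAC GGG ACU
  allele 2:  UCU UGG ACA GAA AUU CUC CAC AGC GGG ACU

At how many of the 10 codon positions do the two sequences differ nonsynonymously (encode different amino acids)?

Codon 1: AGU Ser / UCU Ser — synonymous.
Codon 2: UGG Trp / UGG Trp — identical.
Codon 3: ACA Thr / ACA Thr — identical.
Codon 4: GAA Glu / GAA Glu — identical.
Codon 5: AUU Ile / AUU Ile — identical.
Codon 6: CUC Leu / CUC Leu — identical.
Codon 7: CAC His / CAC His — identical.
Codon 8: AAC Asn / AGC Ser — nonsynonymous.
Codon 9: GGG Gly / GGG Gly — identical.
Codon 10: ACU Thr / ACU Thr — identical.
Nonsynonymous differences: 1.

1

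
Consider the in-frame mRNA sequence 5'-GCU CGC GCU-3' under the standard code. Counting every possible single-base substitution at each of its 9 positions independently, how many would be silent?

Codon 1 (GCU, Ala): 3 synonymous substitutions.
Codon 2 (CGC, Arg): 3 synonymous substitutions.
Codon 3 (GCU, Ala): 3 synonymous substitutions.
Total: 3 + 3 + 3 = 9.

9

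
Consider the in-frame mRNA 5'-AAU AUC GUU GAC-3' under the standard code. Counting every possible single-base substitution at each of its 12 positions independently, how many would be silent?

Codon 1 (AAU, Asn): 1 synonymous substitution.
Codon 2 (AUC, Ile): 2 synonymous substitutions.
Codon 3 (GUU, Val): 3 synonymous substitutions.
Codon 4 (GAC, Asp): 1 synonymous substitution.
Total: 1 + 2 + 3 + 1 = 7.

7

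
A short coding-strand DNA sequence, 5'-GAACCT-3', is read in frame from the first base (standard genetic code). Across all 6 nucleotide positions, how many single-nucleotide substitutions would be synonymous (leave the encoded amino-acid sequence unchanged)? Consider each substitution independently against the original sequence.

4

Codon 1 (GAA, Glu): 1 synonymous substitution.
Codon 2 (CCT, Pro): 3 synonymous substitutions.
Total: 1 + 3 = 4.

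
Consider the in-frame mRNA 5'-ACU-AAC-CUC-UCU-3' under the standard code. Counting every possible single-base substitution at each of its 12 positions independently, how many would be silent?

10

Codon 1 (ACU, Thr): 3 synonymous substitutions.
Codon 2 (AAC, Asn): 1 synonymous substitution.
Codon 3 (CUC, Leu): 3 synonymous substitutions.
Codon 4 (UCU, Ser): 3 synonymous substitutions.
Total: 3 + 1 + 3 + 3 = 10.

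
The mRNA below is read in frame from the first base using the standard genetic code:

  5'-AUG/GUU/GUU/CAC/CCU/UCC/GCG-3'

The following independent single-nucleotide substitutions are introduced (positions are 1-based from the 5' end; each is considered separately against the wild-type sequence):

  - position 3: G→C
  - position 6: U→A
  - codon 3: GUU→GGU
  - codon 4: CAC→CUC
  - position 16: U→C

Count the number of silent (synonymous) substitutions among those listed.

1

Codon 1: AUG (Met) → AUC (Ile) — missense.
Codon 2: GUU (Val) → GUA (Val) — synonymous.
Codon 3: GUU (Val) → GGU (Gly) — missense.
Codon 4: CAC (His) → CUC (Leu) — missense.
Codon 6: UCC (Ser) → CCC (Pro) — missense.
Synonymous: 1 of 5.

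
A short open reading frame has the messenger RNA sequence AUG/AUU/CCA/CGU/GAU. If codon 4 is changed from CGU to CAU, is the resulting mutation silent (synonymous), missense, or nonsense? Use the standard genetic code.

Position 11 falls in codon 4: CGU → Arg.
After the substitution the codon is CAU → His.
Arg ≠ His, so this is a missense mutation.

missense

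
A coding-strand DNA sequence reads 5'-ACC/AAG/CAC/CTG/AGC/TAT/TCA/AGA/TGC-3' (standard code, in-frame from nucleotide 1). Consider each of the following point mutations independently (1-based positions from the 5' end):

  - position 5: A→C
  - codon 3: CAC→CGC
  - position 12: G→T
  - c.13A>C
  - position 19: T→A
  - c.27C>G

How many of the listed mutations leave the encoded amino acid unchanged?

1

Codon 2: AAG (Lys) → ACG (Thr) — missense.
Codon 3: CAC (His) → CGC (Arg) — missense.
Codon 4: CTG (Leu) → CTT (Leu) — synonymous.
Codon 5: AGC (Ser) → CGC (Arg) — missense.
Codon 7: TCA (Ser) → ACA (Thr) — missense.
Codon 9: TGC (Cys) → TGG (Trp) — missense.
Synonymous: 1 of 6.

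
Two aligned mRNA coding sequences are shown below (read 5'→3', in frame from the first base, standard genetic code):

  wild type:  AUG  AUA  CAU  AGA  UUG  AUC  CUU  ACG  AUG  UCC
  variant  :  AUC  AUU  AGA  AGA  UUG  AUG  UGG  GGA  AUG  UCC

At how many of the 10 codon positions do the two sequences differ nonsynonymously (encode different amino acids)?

5

Codon 1: AUG Met / AUC Ile — nonsynonymous.
Codon 2: AUA Ile / AUU Ile — synonymous.
Codon 3: CAU His / AGA Arg — nonsynonymous.
Codon 4: AGA Arg / AGA Arg — identical.
Codon 5: UUG Leu / UUG Leu — identical.
Codon 6: AUC Ile / AUG Met — nonsynonymous.
Codon 7: CUU Leu / UGG Trp — nonsynonymous.
Codon 8: ACG Thr / GGA Gly — nonsynonymous.
Codon 9: AUG Met / AUG Met — identical.
Codon 10: UCC Ser / UCC Ser — identical.
Nonsynonymous differences: 5.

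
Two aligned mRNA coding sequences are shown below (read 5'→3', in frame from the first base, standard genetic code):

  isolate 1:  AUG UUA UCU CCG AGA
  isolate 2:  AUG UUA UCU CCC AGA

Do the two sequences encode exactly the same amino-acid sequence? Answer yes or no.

Codon 1: AUG Met / AUG Met — identical.
Codon 2: UUA Leu / UUA Leu — identical.
Codon 3: UCU Ser / UCU Ser — identical.
Codon 4: CCG Pro / CCC Pro — synonymous.
Codon 5: AGA Arg / AGA Arg — identical.
Nonsynonymous differences: 0 → same protein.

yes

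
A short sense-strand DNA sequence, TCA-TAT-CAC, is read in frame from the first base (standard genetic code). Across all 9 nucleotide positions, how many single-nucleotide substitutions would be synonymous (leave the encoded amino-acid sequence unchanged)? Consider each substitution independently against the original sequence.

Codon 1 (TCA, Ser): 3 synonymous substitutions.
Codon 2 (TAT, Tyr): 1 synonymous substitution.
Codon 3 (CAC, His): 1 synonymous substitution.
Total: 3 + 1 + 1 = 5.

5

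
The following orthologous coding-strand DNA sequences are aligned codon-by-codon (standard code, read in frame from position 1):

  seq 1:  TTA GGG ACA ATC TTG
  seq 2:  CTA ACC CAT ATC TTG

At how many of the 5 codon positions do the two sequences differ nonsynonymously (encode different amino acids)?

2

Codon 1: TTA Leu / CTA Leu — synonymous.
Codon 2: GGG Gly / ACC Thr — nonsynonymous.
Codon 3: ACA Thr / CAT His — nonsynonymous.
Codon 4: ATC Ile / ATC Ile — identical.
Codon 5: TTG Leu / TTG Leu — identical.
Nonsynonymous differences: 2.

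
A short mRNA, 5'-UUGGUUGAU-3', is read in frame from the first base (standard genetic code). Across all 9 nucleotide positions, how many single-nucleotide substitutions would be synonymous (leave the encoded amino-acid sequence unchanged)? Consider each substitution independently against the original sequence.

6

Codon 1 (UUG, Leu): 2 synonymous substitutions.
Codon 2 (GUU, Val): 3 synonymous substitutions.
Codon 3 (GAU, Asp): 1 synonymous substitution.
Total: 2 + 3 + 1 = 6.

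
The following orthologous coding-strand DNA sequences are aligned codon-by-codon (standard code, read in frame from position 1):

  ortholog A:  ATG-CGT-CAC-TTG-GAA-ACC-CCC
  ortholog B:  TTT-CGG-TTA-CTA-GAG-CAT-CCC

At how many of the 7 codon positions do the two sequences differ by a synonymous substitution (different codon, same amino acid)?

Codon 1: ATG Met / TTT Phe — nonsynonymous.
Codon 2: CGT Arg / CGG Arg — synonymous.
Codon 3: CAC His / TTA Leu — nonsynonymous.
Codon 4: TTG Leu / CTA Leu — synonymous.
Codon 5: GAA Glu / GAG Glu — synonymous.
Codon 6: ACC Thr / CAT His — nonsynonymous.
Codon 7: CCC Pro / CCC Pro — identical.
Synonymous differences: 3.

3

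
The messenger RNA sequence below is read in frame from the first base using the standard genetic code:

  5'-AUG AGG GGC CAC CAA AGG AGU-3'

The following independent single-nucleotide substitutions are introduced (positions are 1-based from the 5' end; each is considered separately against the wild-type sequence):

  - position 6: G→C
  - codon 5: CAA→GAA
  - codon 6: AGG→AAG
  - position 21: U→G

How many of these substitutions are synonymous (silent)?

0

Codon 2: AGG (Arg) → AGC (Ser) — missense.
Codon 5: CAA (Gln) → GAA (Glu) — missense.
Codon 6: AGG (Arg) → AAG (Lys) — missense.
Codon 7: AGU (Ser) → AGG (Arg) — missense.
Synonymous: 0 of 4.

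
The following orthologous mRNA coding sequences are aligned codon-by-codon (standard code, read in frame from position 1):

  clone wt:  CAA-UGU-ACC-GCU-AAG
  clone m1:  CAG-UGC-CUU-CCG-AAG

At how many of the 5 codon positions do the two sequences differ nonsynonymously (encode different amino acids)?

Codon 1: CAA Gln / CAG Gln — synonymous.
Codon 2: UGU Cys / UGC Cys — synonymous.
Codon 3: ACC Thr / CUU Leu — nonsynonymous.
Codon 4: GCU Ala / CCG Pro — nonsynonymous.
Codon 5: AAG Lys / AAG Lys — identical.
Nonsynonymous differences: 2.

2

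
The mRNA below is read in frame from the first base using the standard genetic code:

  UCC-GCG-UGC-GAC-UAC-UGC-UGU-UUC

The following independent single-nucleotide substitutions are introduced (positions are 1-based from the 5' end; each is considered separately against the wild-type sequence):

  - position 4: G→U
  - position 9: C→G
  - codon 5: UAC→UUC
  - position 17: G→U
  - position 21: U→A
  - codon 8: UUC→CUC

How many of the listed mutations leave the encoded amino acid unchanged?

0

Codon 2: GCG (Ala) → UCG (Ser) — missense.
Codon 3: UGC (Cys) → UGG (Trp) — missense.
Codon 5: UAC (Tyr) → UUC (Phe) — missense.
Codon 6: UGC (Cys) → UUC (Phe) — missense.
Codon 7: UGU (Cys) → UGA (Stop) — nonsense.
Codon 8: UUC (Phe) → CUC (Leu) — missense.
Synonymous: 0 of 6.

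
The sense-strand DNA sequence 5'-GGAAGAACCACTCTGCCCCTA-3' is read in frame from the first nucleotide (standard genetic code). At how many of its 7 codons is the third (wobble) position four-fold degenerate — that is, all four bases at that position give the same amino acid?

Codon 1 GGA (Gly): third position 4-fold.
Codon 2 AGA (Arg): third position 2-fold.
Codon 3 ACC (Thr): third position 4-fold.
Codon 4 ACT (Thr): third position 4-fold.
Codon 5 CTG (Leu): third position 4-fold.
Codon 6 CCC (Pro): third position 4-fold.
Codon 7 CTA (Leu): third position 4-fold.
Four-fold degenerate third positions: 6.

6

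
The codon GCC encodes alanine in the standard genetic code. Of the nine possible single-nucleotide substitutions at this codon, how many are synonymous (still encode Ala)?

Position 1: none → 0 synonymous.
Position 2: none → 0 synonymous.
Position 3: GCU, GCA, GCG → 3 synonymous.
Total: 0 + 0 + 3 = 3.

3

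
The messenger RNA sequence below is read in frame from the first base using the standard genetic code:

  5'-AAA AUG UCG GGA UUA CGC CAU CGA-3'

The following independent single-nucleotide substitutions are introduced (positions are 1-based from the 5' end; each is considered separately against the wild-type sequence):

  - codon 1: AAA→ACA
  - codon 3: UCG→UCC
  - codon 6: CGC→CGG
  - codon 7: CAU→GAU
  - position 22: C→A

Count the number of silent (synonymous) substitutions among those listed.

3

Codon 1: AAA (Lys) → ACA (Thr) — missense.
Codon 3: UCG (Ser) → UCC (Ser) — synonymous.
Codon 6: CGC (Arg) → CGG (Arg) — synonymous.
Codon 7: CAU (His) → GAU (Asp) — missense.
Codon 8: CGA (Arg) → AGA (Arg) — synonymous.
Synonymous: 3 of 5.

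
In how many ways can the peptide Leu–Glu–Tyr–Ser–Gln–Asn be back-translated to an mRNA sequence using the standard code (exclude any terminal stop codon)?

Leu: 6 codons.
Glu: 2 codons.
Tyr: 2 codons.
Ser: 6 codons.
Gln: 2 codons.
Asn: 2 codons.
6 × 2 × 2 × 6 × 2 × 2 = 576.

576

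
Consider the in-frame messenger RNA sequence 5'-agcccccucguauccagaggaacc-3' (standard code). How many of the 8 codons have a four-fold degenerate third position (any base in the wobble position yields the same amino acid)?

6

Codon 1 AGC (Ser): third position 2-fold.
Codon 2 CCC (Pro): third position 4-fold.
Codon 3 CUC (Leu): third position 4-fold.
Codon 4 GUA (Val): third position 4-fold.
Codon 5 UCC (Ser): third position 4-fold.
Codon 6 AGA (Arg): third position 2-fold.
Codon 7 GGA (Gly): third position 4-fold.
Codon 8 ACC (Thr): third position 4-fold.
Four-fold degenerate third positions: 6.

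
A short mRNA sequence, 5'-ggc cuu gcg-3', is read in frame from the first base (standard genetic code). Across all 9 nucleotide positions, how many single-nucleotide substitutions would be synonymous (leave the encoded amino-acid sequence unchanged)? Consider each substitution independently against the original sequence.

9

Codon 1 (GGC, Gly): 3 synonymous substitutions.
Codon 2 (CUU, Leu): 3 synonymous substitutions.
Codon 3 (GCG, Ala): 3 synonymous substitutions.
Total: 3 + 3 + 3 = 9.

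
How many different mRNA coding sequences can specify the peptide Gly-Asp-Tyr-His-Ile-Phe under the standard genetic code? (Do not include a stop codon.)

Gly: 4 codons.
Asp: 2 codons.
Tyr: 2 codons.
His: 2 codons.
Ile: 3 codons.
Phe: 2 codons.
4 × 2 × 2 × 2 × 3 × 2 = 192.

192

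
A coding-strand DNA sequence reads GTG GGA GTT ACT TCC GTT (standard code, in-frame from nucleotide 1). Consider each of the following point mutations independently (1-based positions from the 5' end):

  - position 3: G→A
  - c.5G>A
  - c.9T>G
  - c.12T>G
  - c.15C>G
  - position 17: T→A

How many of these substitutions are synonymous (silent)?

Codon 1: GTG (Val) → GTA (Val) — synonymous.
Codon 2: GGA (Gly) → GAA (Glu) — missense.
Codon 3: GTT (Val) → GTG (Val) — synonymous.
Codon 4: ACT (Thr) → ACG (Thr) — synonymous.
Codon 5: TCC (Ser) → TCG (Ser) — synonymous.
Codon 6: GTT (Val) → GAT (Asp) — missense.
Synonymous: 4 of 6.

4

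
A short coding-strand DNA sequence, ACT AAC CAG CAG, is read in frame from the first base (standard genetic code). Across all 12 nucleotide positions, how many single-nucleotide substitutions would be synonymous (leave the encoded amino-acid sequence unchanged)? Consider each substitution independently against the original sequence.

6

Codon 1 (ACT, Thr): 3 synonymous substitutions.
Codon 2 (AAC, Asn): 1 synonymous substitution.
Codon 3 (CAG, Gln): 1 synonymous substitution.
Codon 4 (CAG, Gln): 1 synonymous substitution.
Total: 3 + 1 + 1 + 1 = 6.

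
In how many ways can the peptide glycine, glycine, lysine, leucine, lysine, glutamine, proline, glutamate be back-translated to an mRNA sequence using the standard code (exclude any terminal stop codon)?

6144

Gly: 4 codons.
Gly: 4 codons.
Lys: 2 codons.
Leu: 6 codons.
Lys: 2 codons.
Gln: 2 codons.
Pro: 4 codons.
Glu: 2 codons.
4 × 4 × 2 × 6 × 2 × 2 × 4 × 2 = 6144.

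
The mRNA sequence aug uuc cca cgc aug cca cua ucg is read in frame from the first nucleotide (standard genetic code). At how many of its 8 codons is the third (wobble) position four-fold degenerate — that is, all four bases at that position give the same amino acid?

Codon 1 AUG (Met): third position 1-fold.
Codon 2 UUC (Phe): third position 2-fold.
Codon 3 CCA (Pro): third position 4-fold.
Codon 4 CGC (Arg): third position 4-fold.
Codon 5 AUG (Met): third position 1-fold.
Codon 6 CCA (Pro): third position 4-fold.
Codon 7 CUA (Leu): third position 4-fold.
Codon 8 UCG (Ser): third position 4-fold.
Four-fold degenerate third positions: 5.

5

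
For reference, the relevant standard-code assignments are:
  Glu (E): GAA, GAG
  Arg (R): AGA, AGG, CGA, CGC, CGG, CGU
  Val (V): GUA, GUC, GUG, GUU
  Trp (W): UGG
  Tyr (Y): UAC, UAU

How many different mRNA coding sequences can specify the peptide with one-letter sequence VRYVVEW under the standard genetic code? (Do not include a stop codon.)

Val: 4 codons.
Arg: 6 codons.
Tyr: 2 codons.
Val: 4 codons.
Val: 4 codons.
Glu: 2 codons.
Trp: 1 codon.
4 × 6 × 2 × 4 × 4 × 2 × 1 = 1536.

1536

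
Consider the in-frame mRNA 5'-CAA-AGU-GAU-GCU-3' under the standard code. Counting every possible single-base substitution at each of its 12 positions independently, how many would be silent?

Codon 1 (CAA, Gln): 1 synonymous substitution.
Codon 2 (AGU, Ser): 1 synonymous substitution.
Codon 3 (GAU, Asp): 1 synonymous substitution.
Codon 4 (GCU, Ala): 3 synonymous substitutions.
Total: 1 + 1 + 1 + 3 = 6.

6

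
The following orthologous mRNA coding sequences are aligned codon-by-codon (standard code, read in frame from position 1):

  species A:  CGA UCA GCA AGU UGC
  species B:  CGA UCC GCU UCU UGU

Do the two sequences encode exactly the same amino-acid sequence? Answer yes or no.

yes

Codon 1: CGA Arg / CGA Arg — identical.
Codon 2: UCA Ser / UCC Ser — synonymous.
Codon 3: GCA Ala / GCU Ala — synonymous.
Codon 4: AGU Ser / UCU Ser — synonymous.
Codon 5: UGC Cys / UGU Cys — synonymous.
Nonsynonymous differences: 0 → same protein.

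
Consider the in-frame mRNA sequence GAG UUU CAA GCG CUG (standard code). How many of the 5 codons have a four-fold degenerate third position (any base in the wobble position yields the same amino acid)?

Codon 1 GAG (Glu): third position 2-fold.
Codon 2 UUU (Phe): third position 2-fold.
Codon 3 CAA (Gln): third position 2-fold.
Codon 4 GCG (Ala): third position 4-fold.
Codon 5 CUG (Leu): third position 4-fold.
Four-fold degenerate third positions: 2.

2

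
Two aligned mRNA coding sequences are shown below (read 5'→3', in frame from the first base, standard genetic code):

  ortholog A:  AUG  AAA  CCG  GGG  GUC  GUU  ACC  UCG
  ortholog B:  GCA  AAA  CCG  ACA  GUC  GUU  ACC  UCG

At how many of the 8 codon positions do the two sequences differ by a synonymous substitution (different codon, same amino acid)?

Codon 1: AUG Met / GCA Ala — nonsynonymous.
Codon 2: AAA Lys / AAA Lys — identical.
Codon 3: CCG Pro / CCG Pro — identical.
Codon 4: GGG Gly / ACA Thr — nonsynonymous.
Codon 5: GUC Val / GUC Val — identical.
Codon 6: GUU Val / GUU Val — identical.
Codon 7: ACC Thr / ACC Thr — identical.
Codon 8: UCG Ser / UCG Ser — identical.
Synonymous differences: 0.

0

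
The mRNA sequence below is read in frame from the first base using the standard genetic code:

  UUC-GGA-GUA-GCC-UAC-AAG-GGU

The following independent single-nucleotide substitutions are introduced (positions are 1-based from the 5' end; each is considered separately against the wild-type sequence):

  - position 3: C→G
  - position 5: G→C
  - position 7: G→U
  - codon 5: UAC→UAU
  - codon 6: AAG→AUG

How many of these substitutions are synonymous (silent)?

1

Codon 1: UUC (Phe) → UUG (Leu) — missense.
Codon 2: GGA (Gly) → GCA (Ala) — missense.
Codon 3: GUA (Val) → UUA (Leu) — missense.
Codon 5: UAC (Tyr) → UAU (Tyr) — synonymous.
Codon 6: AAG (Lys) → AUG (Met) — missense.
Synonymous: 1 of 5.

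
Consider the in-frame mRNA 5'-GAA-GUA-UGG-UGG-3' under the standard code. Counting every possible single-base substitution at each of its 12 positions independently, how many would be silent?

4

Codon 1 (GAA, Glu): 1 synonymous substitution.
Codon 2 (GUA, Val): 3 synonymous substitutions.
Codon 3 (UGG, Trp): 0 synonymous substitutions.
Codon 4 (UGG, Trp): 0 synonymous substitutions.
Total: 1 + 3 + 0 + 0 = 4.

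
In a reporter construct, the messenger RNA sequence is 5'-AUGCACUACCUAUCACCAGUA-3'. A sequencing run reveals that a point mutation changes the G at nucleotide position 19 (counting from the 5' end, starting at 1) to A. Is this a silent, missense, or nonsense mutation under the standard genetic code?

missense

Position 19 falls in codon 7: GUA → Val.
After the substitution the codon is AUA → Ile.
Val ≠ Ile, so this is a missense mutation.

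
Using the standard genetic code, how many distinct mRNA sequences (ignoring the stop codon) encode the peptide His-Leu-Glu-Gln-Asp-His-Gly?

768

His: 2 codons.
Leu: 6 codons.
Glu: 2 codons.
Gln: 2 codons.
Asp: 2 codons.
His: 2 codons.
Gly: 4 codons.
2 × 6 × 2 × 2 × 2 × 2 × 4 = 768.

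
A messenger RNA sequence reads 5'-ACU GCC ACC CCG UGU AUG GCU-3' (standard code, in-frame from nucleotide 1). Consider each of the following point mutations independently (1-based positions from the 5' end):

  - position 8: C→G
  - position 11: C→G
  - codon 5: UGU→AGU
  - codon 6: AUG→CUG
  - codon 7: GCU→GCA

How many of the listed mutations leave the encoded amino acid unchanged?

Codon 3: ACC (Thr) → AGC (Ser) — missense.
Codon 4: CCG (Pro) → CGG (Arg) — missense.
Codon 5: UGU (Cys) → AGU (Ser) — missense.
Codon 6: AUG (Met) → CUG (Leu) — missense.
Codon 7: GCU (Ala) → GCA (Ala) — synonymous.
Synonymous: 1 of 5.

1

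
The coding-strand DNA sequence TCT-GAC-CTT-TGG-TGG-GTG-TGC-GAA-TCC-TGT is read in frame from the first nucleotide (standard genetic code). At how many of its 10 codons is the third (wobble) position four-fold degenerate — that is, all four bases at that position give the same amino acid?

Codon 1 TCT (Ser): third position 4-fold.
Codon 2 GAC (Asp): third position 2-fold.
Codon 3 CTT (Leu): third position 4-fold.
Codon 4 TGG (Trp): third position 1-fold.
Codon 5 TGG (Trp): third position 1-fold.
Codon 6 GTG (Val): third position 4-fold.
Codon 7 TGC (Cys): third position 2-fold.
Codon 8 GAA (Glu): third position 2-fold.
Codon 9 TCC (Ser): third position 4-fold.
Codon 10 TGT (Cys): third position 2-fold.
Four-fold degenerate third positions: 4.

4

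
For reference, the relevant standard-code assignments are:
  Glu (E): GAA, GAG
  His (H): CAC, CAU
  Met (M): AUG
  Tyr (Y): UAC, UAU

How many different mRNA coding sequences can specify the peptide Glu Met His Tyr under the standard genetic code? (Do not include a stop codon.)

Glu: 2 codons.
Met: 1 codon.
His: 2 codons.
Tyr: 2 codons.
2 × 1 × 2 × 2 = 8.

8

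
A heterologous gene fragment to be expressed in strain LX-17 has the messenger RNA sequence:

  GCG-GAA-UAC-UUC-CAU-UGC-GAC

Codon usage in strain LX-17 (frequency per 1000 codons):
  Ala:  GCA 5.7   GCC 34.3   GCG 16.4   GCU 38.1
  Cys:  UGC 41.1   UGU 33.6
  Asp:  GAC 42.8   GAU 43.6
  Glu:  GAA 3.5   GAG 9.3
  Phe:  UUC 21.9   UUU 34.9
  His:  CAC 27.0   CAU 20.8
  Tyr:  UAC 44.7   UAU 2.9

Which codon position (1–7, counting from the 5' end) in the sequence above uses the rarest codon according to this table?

Codon 1 GCG (Ala): 16.4 per 1000.
Codon 2 GAA (Glu): 3.5 per 1000.
Codon 3 UAC (Tyr): 44.7 per 1000.
Codon 4 UUC (Phe): 21.9 per 1000.
Codon 5 CAU (His): 20.8 per 1000.
Codon 6 UGC (Cys): 41.1 per 1000.
Codon 7 GAC (Asp): 42.8 per 1000.
Lowest frequency is 3.5 at codon 2.

2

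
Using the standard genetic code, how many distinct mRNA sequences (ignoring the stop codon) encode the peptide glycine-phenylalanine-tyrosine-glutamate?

Gly: 4 codons.
Phe: 2 codons.
Tyr: 2 codons.
Glu: 2 codons.
4 × 2 × 2 × 2 = 32.

32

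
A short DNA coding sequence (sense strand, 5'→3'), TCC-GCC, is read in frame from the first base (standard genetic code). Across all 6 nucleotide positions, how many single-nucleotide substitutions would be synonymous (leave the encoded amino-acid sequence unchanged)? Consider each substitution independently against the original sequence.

6

Codon 1 (TCC, Ser): 3 synonymous substitutions.
Codon 2 (GCC, Ala): 3 synonymous substitutions.
Total: 3 + 3 = 6.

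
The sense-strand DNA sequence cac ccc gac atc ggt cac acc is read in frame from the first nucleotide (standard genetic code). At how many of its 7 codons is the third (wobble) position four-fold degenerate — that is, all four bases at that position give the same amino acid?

3

Codon 1 CAC (His): third position 2-fold.
Codon 2 CCC (Pro): third position 4-fold.
Codon 3 GAC (Asp): third position 2-fold.
Codon 4 ATC (Ile): third position 3-fold.
Codon 5 GGT (Gly): third position 4-fold.
Codon 6 CAC (His): third position 2-fold.
Codon 7 ACC (Thr): third position 4-fold.
Four-fold degenerate third positions: 3.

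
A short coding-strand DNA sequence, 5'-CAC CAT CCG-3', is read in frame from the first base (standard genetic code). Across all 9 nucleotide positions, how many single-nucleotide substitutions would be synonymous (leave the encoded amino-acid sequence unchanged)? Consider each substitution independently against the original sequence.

5

Codon 1 (CAC, His): 1 synonymous substitution.
Codon 2 (CAT, His): 1 synonymous substitution.
Codon 3 (CCG, Pro): 3 synonymous substitutions.
Total: 1 + 1 + 3 = 5.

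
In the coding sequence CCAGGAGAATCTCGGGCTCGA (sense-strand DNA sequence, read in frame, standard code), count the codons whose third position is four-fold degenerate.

Codon 1 CCA (Pro): third position 4-fold.
Codon 2 GGA (Gly): third position 4-fold.
Codon 3 GAA (Glu): third position 2-fold.
Codon 4 TCT (Ser): third position 4-fold.
Codon 5 CGG (Arg): third position 4-fold.
Codon 6 GCT (Ala): third position 4-fold.
Codon 7 CGA (Arg): third position 4-fold.
Four-fold degenerate third positions: 6.

6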